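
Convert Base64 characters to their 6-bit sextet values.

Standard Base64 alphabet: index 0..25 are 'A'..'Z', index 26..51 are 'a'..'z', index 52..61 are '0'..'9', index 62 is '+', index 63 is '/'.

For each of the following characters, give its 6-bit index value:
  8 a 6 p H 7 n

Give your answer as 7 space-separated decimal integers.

'8': 0..9 range, 52 + ord('8') − ord('0') = 60
'a': a..z range, 26 + ord('a') − ord('a') = 26
'6': 0..9 range, 52 + ord('6') − ord('0') = 58
'p': a..z range, 26 + ord('p') − ord('a') = 41
'H': A..Z range, ord('H') − ord('A') = 7
'7': 0..9 range, 52 + ord('7') − ord('0') = 59
'n': a..z range, 26 + ord('n') − ord('a') = 39

Answer: 60 26 58 41 7 59 39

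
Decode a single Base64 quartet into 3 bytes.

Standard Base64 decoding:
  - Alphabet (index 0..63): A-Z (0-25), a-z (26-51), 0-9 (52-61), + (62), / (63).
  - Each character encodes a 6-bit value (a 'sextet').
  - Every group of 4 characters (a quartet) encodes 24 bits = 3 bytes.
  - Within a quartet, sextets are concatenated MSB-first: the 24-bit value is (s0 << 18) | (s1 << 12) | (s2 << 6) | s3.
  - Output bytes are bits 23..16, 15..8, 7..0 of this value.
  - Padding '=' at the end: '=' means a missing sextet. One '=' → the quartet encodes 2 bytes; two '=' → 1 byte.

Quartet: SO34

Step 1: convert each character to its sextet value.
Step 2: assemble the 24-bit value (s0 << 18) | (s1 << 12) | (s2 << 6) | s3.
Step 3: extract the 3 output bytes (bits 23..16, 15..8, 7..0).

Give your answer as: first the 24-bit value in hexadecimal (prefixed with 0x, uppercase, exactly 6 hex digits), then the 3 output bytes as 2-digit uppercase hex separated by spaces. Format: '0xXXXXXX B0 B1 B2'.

Sextets: S=18, O=14, 3=55, 4=56
24-bit: (18<<18) | (14<<12) | (55<<6) | 56
      = 0x480000 | 0x00E000 | 0x000DC0 | 0x000038
      = 0x48EDF8
Bytes: (v>>16)&0xFF=48, (v>>8)&0xFF=ED, v&0xFF=F8

Answer: 0x48EDF8 48 ED F8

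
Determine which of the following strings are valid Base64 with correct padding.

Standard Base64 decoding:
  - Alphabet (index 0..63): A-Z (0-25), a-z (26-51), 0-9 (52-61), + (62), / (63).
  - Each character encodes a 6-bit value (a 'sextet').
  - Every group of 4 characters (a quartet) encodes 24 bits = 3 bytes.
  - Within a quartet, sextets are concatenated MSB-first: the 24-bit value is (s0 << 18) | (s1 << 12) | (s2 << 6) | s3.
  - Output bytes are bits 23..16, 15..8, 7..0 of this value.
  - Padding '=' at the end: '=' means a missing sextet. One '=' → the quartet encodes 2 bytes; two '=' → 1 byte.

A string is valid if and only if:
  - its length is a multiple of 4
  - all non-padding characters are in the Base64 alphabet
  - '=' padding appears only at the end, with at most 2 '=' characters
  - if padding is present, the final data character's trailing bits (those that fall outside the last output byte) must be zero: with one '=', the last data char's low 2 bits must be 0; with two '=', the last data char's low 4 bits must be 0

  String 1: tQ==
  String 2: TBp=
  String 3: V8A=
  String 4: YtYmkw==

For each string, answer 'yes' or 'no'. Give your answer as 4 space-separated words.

String 1: 'tQ==' → valid
String 2: 'TBp=' → invalid (bad trailing bits)
String 3: 'V8A=' → valid
String 4: 'YtYmkw==' → valid

Answer: yes no yes yes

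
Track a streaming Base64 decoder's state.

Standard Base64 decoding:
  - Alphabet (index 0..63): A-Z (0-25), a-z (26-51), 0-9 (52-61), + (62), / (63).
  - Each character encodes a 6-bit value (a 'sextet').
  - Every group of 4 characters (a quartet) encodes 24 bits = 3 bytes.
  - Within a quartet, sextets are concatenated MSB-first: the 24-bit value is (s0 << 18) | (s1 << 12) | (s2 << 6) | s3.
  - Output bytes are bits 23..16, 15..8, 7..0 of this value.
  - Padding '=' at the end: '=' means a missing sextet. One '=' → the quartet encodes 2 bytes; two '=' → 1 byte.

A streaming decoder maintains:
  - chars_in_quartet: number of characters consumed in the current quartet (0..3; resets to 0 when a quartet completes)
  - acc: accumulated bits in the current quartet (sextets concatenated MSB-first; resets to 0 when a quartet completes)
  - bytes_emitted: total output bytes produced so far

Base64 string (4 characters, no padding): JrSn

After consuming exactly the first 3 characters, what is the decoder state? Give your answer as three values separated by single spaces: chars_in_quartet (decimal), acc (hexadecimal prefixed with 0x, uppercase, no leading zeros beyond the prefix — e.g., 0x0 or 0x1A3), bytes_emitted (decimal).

Answer: 3 0x9AD2 0

Derivation:
After char 0 ('J'=9): chars_in_quartet=1 acc=0x9 bytes_emitted=0
After char 1 ('r'=43): chars_in_quartet=2 acc=0x26B bytes_emitted=0
After char 2 ('S'=18): chars_in_quartet=3 acc=0x9AD2 bytes_emitted=0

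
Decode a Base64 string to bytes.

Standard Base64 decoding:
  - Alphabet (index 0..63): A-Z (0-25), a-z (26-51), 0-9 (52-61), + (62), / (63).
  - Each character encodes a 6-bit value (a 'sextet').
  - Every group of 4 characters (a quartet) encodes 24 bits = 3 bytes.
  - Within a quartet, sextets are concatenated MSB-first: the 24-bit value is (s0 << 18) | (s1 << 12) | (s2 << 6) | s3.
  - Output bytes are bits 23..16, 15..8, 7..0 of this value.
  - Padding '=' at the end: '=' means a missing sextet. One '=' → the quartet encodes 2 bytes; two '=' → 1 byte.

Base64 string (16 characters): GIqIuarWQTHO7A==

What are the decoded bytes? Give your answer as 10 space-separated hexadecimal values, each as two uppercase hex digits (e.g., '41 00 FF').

After char 0 ('G'=6): chars_in_quartet=1 acc=0x6 bytes_emitted=0
After char 1 ('I'=8): chars_in_quartet=2 acc=0x188 bytes_emitted=0
After char 2 ('q'=42): chars_in_quartet=3 acc=0x622A bytes_emitted=0
After char 3 ('I'=8): chars_in_quartet=4 acc=0x188A88 -> emit 18 8A 88, reset; bytes_emitted=3
After char 4 ('u'=46): chars_in_quartet=1 acc=0x2E bytes_emitted=3
After char 5 ('a'=26): chars_in_quartet=2 acc=0xB9A bytes_emitted=3
After char 6 ('r'=43): chars_in_quartet=3 acc=0x2E6AB bytes_emitted=3
After char 7 ('W'=22): chars_in_quartet=4 acc=0xB9AAD6 -> emit B9 AA D6, reset; bytes_emitted=6
After char 8 ('Q'=16): chars_in_quartet=1 acc=0x10 bytes_emitted=6
After char 9 ('T'=19): chars_in_quartet=2 acc=0x413 bytes_emitted=6
After char 10 ('H'=7): chars_in_quartet=3 acc=0x104C7 bytes_emitted=6
After char 11 ('O'=14): chars_in_quartet=4 acc=0x4131CE -> emit 41 31 CE, reset; bytes_emitted=9
After char 12 ('7'=59): chars_in_quartet=1 acc=0x3B bytes_emitted=9
After char 13 ('A'=0): chars_in_quartet=2 acc=0xEC0 bytes_emitted=9
Padding '==': partial quartet acc=0xEC0 -> emit EC; bytes_emitted=10

Answer: 18 8A 88 B9 AA D6 41 31 CE EC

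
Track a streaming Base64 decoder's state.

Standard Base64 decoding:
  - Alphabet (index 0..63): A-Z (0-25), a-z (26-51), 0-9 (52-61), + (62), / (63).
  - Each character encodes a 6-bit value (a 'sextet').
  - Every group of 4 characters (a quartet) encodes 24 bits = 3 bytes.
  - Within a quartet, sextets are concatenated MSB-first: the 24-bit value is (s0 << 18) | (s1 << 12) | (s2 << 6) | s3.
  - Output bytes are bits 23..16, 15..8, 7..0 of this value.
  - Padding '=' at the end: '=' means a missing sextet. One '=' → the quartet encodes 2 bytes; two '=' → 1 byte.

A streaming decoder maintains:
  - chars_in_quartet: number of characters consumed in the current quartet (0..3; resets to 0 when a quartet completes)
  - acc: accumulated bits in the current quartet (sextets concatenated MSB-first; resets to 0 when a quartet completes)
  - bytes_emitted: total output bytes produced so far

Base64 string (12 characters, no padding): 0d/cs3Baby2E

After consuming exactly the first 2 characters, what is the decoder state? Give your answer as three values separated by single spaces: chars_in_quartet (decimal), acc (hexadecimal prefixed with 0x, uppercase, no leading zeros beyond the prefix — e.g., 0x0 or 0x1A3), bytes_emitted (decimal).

Answer: 2 0xD1D 0

Derivation:
After char 0 ('0'=52): chars_in_quartet=1 acc=0x34 bytes_emitted=0
After char 1 ('d'=29): chars_in_quartet=2 acc=0xD1D bytes_emitted=0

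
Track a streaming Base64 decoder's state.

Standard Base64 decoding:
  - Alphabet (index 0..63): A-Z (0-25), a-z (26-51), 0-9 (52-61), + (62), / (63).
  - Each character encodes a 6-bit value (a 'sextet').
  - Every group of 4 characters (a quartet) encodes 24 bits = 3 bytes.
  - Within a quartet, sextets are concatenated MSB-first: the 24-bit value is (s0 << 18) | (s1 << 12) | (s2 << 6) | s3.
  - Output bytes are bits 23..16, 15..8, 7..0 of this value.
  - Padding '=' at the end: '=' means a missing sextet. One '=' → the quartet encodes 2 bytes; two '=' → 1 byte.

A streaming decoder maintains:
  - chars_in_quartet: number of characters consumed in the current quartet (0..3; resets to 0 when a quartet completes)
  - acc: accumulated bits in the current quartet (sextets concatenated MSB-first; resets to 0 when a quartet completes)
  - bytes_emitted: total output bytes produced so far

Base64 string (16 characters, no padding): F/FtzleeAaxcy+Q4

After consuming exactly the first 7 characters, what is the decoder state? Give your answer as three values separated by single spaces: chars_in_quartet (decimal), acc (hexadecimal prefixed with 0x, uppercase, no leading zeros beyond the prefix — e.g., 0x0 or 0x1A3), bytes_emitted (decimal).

After char 0 ('F'=5): chars_in_quartet=1 acc=0x5 bytes_emitted=0
After char 1 ('/'=63): chars_in_quartet=2 acc=0x17F bytes_emitted=0
After char 2 ('F'=5): chars_in_quartet=3 acc=0x5FC5 bytes_emitted=0
After char 3 ('t'=45): chars_in_quartet=4 acc=0x17F16D -> emit 17 F1 6D, reset; bytes_emitted=3
After char 4 ('z'=51): chars_in_quartet=1 acc=0x33 bytes_emitted=3
After char 5 ('l'=37): chars_in_quartet=2 acc=0xCE5 bytes_emitted=3
After char 6 ('e'=30): chars_in_quartet=3 acc=0x3395E bytes_emitted=3

Answer: 3 0x3395E 3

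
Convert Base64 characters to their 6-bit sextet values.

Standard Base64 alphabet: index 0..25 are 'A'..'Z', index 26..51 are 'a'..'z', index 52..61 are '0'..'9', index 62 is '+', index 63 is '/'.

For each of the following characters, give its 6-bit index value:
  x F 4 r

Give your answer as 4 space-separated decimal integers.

'x': a..z range, 26 + ord('x') − ord('a') = 49
'F': A..Z range, ord('F') − ord('A') = 5
'4': 0..9 range, 52 + ord('4') − ord('0') = 56
'r': a..z range, 26 + ord('r') − ord('a') = 43

Answer: 49 5 56 43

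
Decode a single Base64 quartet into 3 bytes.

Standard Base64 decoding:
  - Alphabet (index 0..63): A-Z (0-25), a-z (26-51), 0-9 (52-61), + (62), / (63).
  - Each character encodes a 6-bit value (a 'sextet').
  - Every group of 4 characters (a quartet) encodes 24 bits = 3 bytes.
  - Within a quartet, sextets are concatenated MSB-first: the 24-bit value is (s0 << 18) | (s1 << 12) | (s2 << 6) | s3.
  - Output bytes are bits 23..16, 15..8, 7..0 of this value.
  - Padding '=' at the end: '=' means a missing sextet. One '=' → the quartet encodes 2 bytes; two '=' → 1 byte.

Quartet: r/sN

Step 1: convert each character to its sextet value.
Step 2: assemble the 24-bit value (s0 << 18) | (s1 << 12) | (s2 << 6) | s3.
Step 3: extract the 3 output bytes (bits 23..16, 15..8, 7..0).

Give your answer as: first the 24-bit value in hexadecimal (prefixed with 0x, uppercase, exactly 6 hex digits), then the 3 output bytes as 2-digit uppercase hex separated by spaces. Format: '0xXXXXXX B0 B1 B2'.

Answer: 0xAFFB0D AF FB 0D

Derivation:
Sextets: r=43, /=63, s=44, N=13
24-bit: (43<<18) | (63<<12) | (44<<6) | 13
      = 0xAC0000 | 0x03F000 | 0x000B00 | 0x00000D
      = 0xAFFB0D
Bytes: (v>>16)&0xFF=AF, (v>>8)&0xFF=FB, v&0xFF=0D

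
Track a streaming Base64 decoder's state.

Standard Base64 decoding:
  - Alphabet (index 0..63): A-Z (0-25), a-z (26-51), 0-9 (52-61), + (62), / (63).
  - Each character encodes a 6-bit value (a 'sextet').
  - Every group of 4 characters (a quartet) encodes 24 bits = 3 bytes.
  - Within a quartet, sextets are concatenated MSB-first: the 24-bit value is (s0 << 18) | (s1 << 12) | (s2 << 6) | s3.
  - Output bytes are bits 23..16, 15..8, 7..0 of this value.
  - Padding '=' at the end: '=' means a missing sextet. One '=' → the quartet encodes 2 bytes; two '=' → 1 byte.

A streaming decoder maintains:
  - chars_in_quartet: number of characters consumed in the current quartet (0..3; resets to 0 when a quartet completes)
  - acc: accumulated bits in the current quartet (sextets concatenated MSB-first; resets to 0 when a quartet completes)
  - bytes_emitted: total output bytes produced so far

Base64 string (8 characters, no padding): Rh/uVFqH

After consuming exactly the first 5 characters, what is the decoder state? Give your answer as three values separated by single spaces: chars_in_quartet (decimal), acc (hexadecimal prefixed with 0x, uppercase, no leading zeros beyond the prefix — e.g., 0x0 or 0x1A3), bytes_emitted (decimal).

Answer: 1 0x15 3

Derivation:
After char 0 ('R'=17): chars_in_quartet=1 acc=0x11 bytes_emitted=0
After char 1 ('h'=33): chars_in_quartet=2 acc=0x461 bytes_emitted=0
After char 2 ('/'=63): chars_in_quartet=3 acc=0x1187F bytes_emitted=0
After char 3 ('u'=46): chars_in_quartet=4 acc=0x461FEE -> emit 46 1F EE, reset; bytes_emitted=3
After char 4 ('V'=21): chars_in_quartet=1 acc=0x15 bytes_emitted=3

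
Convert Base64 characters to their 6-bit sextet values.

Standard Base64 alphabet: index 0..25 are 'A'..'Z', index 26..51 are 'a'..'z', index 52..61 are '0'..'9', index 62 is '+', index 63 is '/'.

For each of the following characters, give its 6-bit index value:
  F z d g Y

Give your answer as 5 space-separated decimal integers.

'F': A..Z range, ord('F') − ord('A') = 5
'z': a..z range, 26 + ord('z') − ord('a') = 51
'd': a..z range, 26 + ord('d') − ord('a') = 29
'g': a..z range, 26 + ord('g') − ord('a') = 32
'Y': A..Z range, ord('Y') − ord('A') = 24

Answer: 5 51 29 32 24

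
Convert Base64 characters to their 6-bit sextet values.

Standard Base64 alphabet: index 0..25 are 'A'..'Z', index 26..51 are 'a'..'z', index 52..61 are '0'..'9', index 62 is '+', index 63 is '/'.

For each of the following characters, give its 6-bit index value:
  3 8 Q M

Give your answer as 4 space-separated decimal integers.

Answer: 55 60 16 12

Derivation:
'3': 0..9 range, 52 + ord('3') − ord('0') = 55
'8': 0..9 range, 52 + ord('8') − ord('0') = 60
'Q': A..Z range, ord('Q') − ord('A') = 16
'M': A..Z range, ord('M') − ord('A') = 12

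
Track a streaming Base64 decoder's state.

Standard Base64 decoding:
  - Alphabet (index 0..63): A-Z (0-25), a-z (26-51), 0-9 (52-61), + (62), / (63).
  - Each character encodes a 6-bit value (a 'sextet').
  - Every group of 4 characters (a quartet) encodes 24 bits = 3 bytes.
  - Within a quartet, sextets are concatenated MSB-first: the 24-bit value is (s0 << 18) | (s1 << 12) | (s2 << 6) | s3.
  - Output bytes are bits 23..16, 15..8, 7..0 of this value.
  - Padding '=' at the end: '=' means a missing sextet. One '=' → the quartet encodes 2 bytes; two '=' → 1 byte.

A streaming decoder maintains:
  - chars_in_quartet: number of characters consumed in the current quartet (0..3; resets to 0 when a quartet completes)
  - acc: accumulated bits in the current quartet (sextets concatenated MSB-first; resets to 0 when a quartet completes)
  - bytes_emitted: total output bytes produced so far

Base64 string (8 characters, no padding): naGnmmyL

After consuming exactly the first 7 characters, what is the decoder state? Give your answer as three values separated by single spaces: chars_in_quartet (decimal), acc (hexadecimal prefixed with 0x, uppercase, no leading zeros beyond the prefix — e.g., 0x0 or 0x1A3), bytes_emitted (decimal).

After char 0 ('n'=39): chars_in_quartet=1 acc=0x27 bytes_emitted=0
After char 1 ('a'=26): chars_in_quartet=2 acc=0x9DA bytes_emitted=0
After char 2 ('G'=6): chars_in_quartet=3 acc=0x27686 bytes_emitted=0
After char 3 ('n'=39): chars_in_quartet=4 acc=0x9DA1A7 -> emit 9D A1 A7, reset; bytes_emitted=3
After char 4 ('m'=38): chars_in_quartet=1 acc=0x26 bytes_emitted=3
After char 5 ('m'=38): chars_in_quartet=2 acc=0x9A6 bytes_emitted=3
After char 6 ('y'=50): chars_in_quartet=3 acc=0x269B2 bytes_emitted=3

Answer: 3 0x269B2 3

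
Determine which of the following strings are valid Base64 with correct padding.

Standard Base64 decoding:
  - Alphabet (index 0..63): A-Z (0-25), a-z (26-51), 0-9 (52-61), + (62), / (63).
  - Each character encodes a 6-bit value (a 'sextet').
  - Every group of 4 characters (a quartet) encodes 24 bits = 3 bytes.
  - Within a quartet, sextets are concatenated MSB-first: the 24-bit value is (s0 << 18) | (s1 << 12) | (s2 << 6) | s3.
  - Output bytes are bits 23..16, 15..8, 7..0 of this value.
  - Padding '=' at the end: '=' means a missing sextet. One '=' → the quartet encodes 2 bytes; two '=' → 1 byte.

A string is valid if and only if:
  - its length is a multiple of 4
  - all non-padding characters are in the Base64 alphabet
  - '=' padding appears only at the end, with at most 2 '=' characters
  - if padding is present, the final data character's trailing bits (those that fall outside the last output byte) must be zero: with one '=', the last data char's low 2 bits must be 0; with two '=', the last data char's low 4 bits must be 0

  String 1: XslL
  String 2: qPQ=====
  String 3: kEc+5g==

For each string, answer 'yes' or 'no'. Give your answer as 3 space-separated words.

String 1: 'XslL' → valid
String 2: 'qPQ=====' → invalid (5 pad chars (max 2))
String 3: 'kEc+5g==' → valid

Answer: yes no yes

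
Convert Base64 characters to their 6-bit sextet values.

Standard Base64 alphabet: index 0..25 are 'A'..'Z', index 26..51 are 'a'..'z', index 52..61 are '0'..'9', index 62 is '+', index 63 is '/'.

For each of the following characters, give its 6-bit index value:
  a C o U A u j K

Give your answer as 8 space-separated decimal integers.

'a': a..z range, 26 + ord('a') − ord('a') = 26
'C': A..Z range, ord('C') − ord('A') = 2
'o': a..z range, 26 + ord('o') − ord('a') = 40
'U': A..Z range, ord('U') − ord('A') = 20
'A': A..Z range, ord('A') − ord('A') = 0
'u': a..z range, 26 + ord('u') − ord('a') = 46
'j': a..z range, 26 + ord('j') − ord('a') = 35
'K': A..Z range, ord('K') − ord('A') = 10

Answer: 26 2 40 20 0 46 35 10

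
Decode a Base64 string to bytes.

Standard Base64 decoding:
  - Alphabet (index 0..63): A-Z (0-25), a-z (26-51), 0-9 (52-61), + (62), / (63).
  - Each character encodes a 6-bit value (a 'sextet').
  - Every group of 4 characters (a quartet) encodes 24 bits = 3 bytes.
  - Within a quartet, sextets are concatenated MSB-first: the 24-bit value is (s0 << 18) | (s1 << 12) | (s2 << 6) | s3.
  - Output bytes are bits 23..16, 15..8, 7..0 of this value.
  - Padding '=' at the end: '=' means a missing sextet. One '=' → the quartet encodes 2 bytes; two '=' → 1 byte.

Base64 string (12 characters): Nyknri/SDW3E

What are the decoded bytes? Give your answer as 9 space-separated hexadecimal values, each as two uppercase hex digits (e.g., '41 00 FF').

After char 0 ('N'=13): chars_in_quartet=1 acc=0xD bytes_emitted=0
After char 1 ('y'=50): chars_in_quartet=2 acc=0x372 bytes_emitted=0
After char 2 ('k'=36): chars_in_quartet=3 acc=0xDCA4 bytes_emitted=0
After char 3 ('n'=39): chars_in_quartet=4 acc=0x372927 -> emit 37 29 27, reset; bytes_emitted=3
After char 4 ('r'=43): chars_in_quartet=1 acc=0x2B bytes_emitted=3
After char 5 ('i'=34): chars_in_quartet=2 acc=0xAE2 bytes_emitted=3
After char 6 ('/'=63): chars_in_quartet=3 acc=0x2B8BF bytes_emitted=3
After char 7 ('S'=18): chars_in_quartet=4 acc=0xAE2FD2 -> emit AE 2F D2, reset; bytes_emitted=6
After char 8 ('D'=3): chars_in_quartet=1 acc=0x3 bytes_emitted=6
After char 9 ('W'=22): chars_in_quartet=2 acc=0xD6 bytes_emitted=6
After char 10 ('3'=55): chars_in_quartet=3 acc=0x35B7 bytes_emitted=6
After char 11 ('E'=4): chars_in_quartet=4 acc=0xD6DC4 -> emit 0D 6D C4, reset; bytes_emitted=9

Answer: 37 29 27 AE 2F D2 0D 6D C4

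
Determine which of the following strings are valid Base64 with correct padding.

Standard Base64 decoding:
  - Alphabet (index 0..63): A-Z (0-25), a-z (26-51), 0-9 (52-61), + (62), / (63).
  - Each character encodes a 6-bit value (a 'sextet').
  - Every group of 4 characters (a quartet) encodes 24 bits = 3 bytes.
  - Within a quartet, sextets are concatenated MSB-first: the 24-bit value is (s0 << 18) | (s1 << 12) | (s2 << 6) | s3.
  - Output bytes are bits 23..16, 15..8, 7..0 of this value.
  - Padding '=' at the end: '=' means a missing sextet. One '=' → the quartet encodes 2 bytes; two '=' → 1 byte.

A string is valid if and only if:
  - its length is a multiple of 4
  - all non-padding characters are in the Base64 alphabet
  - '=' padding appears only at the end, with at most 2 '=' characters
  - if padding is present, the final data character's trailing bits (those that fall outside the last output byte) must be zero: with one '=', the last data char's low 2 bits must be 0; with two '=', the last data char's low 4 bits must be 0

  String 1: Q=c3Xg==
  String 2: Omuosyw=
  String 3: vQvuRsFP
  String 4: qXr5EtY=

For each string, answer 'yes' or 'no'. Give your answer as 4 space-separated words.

String 1: 'Q=c3Xg==' → invalid (bad char(s): ['=']; '=' in middle)
String 2: 'Omuosyw=' → valid
String 3: 'vQvuRsFP' → valid
String 4: 'qXr5EtY=' → valid

Answer: no yes yes yes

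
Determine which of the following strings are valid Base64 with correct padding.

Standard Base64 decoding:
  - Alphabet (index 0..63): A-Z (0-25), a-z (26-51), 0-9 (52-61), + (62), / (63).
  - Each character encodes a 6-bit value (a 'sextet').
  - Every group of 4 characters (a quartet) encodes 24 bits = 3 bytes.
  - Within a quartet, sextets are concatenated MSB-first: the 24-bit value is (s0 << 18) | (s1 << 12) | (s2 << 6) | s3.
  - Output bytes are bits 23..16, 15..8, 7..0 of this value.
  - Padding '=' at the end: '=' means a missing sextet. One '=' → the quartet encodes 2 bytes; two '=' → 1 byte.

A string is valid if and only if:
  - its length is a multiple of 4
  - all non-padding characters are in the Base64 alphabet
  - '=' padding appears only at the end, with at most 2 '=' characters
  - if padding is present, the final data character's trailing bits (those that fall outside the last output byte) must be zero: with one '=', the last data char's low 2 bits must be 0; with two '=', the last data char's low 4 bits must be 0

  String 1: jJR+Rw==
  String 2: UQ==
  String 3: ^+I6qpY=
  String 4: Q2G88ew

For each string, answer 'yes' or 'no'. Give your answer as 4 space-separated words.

Answer: yes yes no no

Derivation:
String 1: 'jJR+Rw==' → valid
String 2: 'UQ==' → valid
String 3: '^+I6qpY=' → invalid (bad char(s): ['^'])
String 4: 'Q2G88ew' → invalid (len=7 not mult of 4)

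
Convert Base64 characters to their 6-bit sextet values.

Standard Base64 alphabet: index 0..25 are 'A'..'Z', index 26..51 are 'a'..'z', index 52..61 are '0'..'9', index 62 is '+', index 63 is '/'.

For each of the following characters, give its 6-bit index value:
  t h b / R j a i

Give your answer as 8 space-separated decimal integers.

't': a..z range, 26 + ord('t') − ord('a') = 45
'h': a..z range, 26 + ord('h') − ord('a') = 33
'b': a..z range, 26 + ord('b') − ord('a') = 27
'/': index 63
'R': A..Z range, ord('R') − ord('A') = 17
'j': a..z range, 26 + ord('j') − ord('a') = 35
'a': a..z range, 26 + ord('a') − ord('a') = 26
'i': a..z range, 26 + ord('i') − ord('a') = 34

Answer: 45 33 27 63 17 35 26 34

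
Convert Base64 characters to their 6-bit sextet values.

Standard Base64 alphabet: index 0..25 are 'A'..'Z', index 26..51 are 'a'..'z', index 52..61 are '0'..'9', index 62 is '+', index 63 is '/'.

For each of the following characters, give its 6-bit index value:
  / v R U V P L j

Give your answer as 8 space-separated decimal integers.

'/': index 63
'v': a..z range, 26 + ord('v') − ord('a') = 47
'R': A..Z range, ord('R') − ord('A') = 17
'U': A..Z range, ord('U') − ord('A') = 20
'V': A..Z range, ord('V') − ord('A') = 21
'P': A..Z range, ord('P') − ord('A') = 15
'L': A..Z range, ord('L') − ord('A') = 11
'j': a..z range, 26 + ord('j') − ord('a') = 35

Answer: 63 47 17 20 21 15 11 35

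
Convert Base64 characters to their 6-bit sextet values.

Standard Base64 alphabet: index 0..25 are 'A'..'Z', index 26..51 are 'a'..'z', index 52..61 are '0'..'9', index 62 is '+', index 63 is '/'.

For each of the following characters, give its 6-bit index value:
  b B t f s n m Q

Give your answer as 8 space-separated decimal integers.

'b': a..z range, 26 + ord('b') − ord('a') = 27
'B': A..Z range, ord('B') − ord('A') = 1
't': a..z range, 26 + ord('t') − ord('a') = 45
'f': a..z range, 26 + ord('f') − ord('a') = 31
's': a..z range, 26 + ord('s') − ord('a') = 44
'n': a..z range, 26 + ord('n') − ord('a') = 39
'm': a..z range, 26 + ord('m') − ord('a') = 38
'Q': A..Z range, ord('Q') − ord('A') = 16

Answer: 27 1 45 31 44 39 38 16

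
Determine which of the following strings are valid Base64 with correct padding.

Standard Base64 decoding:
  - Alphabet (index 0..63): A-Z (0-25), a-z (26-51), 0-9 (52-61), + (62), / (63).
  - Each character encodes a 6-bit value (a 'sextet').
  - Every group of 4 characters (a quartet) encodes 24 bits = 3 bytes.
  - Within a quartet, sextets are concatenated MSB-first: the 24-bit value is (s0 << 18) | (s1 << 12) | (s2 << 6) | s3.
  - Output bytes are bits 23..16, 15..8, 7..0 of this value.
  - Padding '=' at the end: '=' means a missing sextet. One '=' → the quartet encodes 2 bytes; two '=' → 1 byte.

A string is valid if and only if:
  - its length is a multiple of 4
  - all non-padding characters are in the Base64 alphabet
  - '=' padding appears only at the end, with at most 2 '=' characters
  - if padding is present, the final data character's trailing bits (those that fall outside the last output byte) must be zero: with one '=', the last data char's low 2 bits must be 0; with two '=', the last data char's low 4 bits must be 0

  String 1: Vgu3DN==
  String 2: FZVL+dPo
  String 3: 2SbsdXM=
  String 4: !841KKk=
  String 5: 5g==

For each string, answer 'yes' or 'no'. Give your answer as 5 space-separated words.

Answer: no yes yes no yes

Derivation:
String 1: 'Vgu3DN==' → invalid (bad trailing bits)
String 2: 'FZVL+dPo' → valid
String 3: '2SbsdXM=' → valid
String 4: '!841KKk=' → invalid (bad char(s): ['!'])
String 5: '5g==' → valid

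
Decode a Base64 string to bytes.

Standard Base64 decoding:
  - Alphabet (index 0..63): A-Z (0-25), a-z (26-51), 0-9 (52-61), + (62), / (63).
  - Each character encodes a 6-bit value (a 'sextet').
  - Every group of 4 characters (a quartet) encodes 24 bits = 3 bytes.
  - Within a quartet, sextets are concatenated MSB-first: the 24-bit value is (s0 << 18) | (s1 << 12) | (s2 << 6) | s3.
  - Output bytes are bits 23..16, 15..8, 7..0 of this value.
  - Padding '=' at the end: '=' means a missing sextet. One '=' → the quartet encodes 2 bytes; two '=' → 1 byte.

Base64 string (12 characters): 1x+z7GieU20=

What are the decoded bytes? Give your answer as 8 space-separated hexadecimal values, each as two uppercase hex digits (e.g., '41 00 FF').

Answer: D7 1F B3 EC 68 9E 53 6D

Derivation:
After char 0 ('1'=53): chars_in_quartet=1 acc=0x35 bytes_emitted=0
After char 1 ('x'=49): chars_in_quartet=2 acc=0xD71 bytes_emitted=0
After char 2 ('+'=62): chars_in_quartet=3 acc=0x35C7E bytes_emitted=0
After char 3 ('z'=51): chars_in_quartet=4 acc=0xD71FB3 -> emit D7 1F B3, reset; bytes_emitted=3
After char 4 ('7'=59): chars_in_quartet=1 acc=0x3B bytes_emitted=3
After char 5 ('G'=6): chars_in_quartet=2 acc=0xEC6 bytes_emitted=3
After char 6 ('i'=34): chars_in_quartet=3 acc=0x3B1A2 bytes_emitted=3
After char 7 ('e'=30): chars_in_quartet=4 acc=0xEC689E -> emit EC 68 9E, reset; bytes_emitted=6
After char 8 ('U'=20): chars_in_quartet=1 acc=0x14 bytes_emitted=6
After char 9 ('2'=54): chars_in_quartet=2 acc=0x536 bytes_emitted=6
After char 10 ('0'=52): chars_in_quartet=3 acc=0x14DB4 bytes_emitted=6
Padding '=': partial quartet acc=0x14DB4 -> emit 53 6D; bytes_emitted=8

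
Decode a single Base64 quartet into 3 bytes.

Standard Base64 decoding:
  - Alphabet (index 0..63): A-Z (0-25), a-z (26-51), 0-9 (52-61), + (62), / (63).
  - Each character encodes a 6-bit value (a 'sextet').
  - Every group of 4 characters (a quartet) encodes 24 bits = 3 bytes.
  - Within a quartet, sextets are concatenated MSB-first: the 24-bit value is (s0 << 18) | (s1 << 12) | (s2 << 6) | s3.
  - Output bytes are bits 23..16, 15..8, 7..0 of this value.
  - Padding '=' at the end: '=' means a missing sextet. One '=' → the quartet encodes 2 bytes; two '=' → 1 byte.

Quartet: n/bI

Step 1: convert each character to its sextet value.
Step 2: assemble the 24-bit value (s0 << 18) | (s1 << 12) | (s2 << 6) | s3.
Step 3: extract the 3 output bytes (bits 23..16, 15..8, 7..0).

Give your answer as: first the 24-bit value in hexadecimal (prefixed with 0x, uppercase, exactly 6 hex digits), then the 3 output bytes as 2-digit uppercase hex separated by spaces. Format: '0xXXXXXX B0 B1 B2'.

Answer: 0x9FF6C8 9F F6 C8

Derivation:
Sextets: n=39, /=63, b=27, I=8
24-bit: (39<<18) | (63<<12) | (27<<6) | 8
      = 0x9C0000 | 0x03F000 | 0x0006C0 | 0x000008
      = 0x9FF6C8
Bytes: (v>>16)&0xFF=9F, (v>>8)&0xFF=F6, v&0xFF=C8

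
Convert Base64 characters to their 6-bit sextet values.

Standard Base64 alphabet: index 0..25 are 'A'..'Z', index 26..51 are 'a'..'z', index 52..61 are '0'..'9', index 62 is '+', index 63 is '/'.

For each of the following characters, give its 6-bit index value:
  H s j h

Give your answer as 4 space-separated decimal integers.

'H': A..Z range, ord('H') − ord('A') = 7
's': a..z range, 26 + ord('s') − ord('a') = 44
'j': a..z range, 26 + ord('j') − ord('a') = 35
'h': a..z range, 26 + ord('h') − ord('a') = 33

Answer: 7 44 35 33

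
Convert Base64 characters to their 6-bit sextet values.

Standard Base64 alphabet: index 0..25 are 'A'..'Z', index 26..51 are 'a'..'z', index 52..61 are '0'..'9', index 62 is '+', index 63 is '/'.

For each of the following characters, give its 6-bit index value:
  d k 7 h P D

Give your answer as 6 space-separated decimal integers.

Answer: 29 36 59 33 15 3

Derivation:
'd': a..z range, 26 + ord('d') − ord('a') = 29
'k': a..z range, 26 + ord('k') − ord('a') = 36
'7': 0..9 range, 52 + ord('7') − ord('0') = 59
'h': a..z range, 26 + ord('h') − ord('a') = 33
'P': A..Z range, ord('P') − ord('A') = 15
'D': A..Z range, ord('D') − ord('A') = 3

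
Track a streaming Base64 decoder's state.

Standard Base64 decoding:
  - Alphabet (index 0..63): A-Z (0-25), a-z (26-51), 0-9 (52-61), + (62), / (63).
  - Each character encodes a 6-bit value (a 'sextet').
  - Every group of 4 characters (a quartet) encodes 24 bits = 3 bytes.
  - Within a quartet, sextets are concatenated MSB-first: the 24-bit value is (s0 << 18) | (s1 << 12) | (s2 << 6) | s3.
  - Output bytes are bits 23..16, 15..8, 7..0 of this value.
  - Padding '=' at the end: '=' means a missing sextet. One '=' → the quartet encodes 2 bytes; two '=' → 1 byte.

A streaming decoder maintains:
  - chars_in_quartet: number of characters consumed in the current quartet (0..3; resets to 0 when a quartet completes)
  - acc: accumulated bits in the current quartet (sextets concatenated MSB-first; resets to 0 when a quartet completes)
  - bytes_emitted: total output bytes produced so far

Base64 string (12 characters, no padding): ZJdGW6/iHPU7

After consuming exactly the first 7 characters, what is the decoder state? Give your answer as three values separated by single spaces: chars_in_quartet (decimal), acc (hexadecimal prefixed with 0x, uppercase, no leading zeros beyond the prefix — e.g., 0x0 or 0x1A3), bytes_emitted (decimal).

Answer: 3 0x16EBF 3

Derivation:
After char 0 ('Z'=25): chars_in_quartet=1 acc=0x19 bytes_emitted=0
After char 1 ('J'=9): chars_in_quartet=2 acc=0x649 bytes_emitted=0
After char 2 ('d'=29): chars_in_quartet=3 acc=0x1925D bytes_emitted=0
After char 3 ('G'=6): chars_in_quartet=4 acc=0x649746 -> emit 64 97 46, reset; bytes_emitted=3
After char 4 ('W'=22): chars_in_quartet=1 acc=0x16 bytes_emitted=3
After char 5 ('6'=58): chars_in_quartet=2 acc=0x5BA bytes_emitted=3
After char 6 ('/'=63): chars_in_quartet=3 acc=0x16EBF bytes_emitted=3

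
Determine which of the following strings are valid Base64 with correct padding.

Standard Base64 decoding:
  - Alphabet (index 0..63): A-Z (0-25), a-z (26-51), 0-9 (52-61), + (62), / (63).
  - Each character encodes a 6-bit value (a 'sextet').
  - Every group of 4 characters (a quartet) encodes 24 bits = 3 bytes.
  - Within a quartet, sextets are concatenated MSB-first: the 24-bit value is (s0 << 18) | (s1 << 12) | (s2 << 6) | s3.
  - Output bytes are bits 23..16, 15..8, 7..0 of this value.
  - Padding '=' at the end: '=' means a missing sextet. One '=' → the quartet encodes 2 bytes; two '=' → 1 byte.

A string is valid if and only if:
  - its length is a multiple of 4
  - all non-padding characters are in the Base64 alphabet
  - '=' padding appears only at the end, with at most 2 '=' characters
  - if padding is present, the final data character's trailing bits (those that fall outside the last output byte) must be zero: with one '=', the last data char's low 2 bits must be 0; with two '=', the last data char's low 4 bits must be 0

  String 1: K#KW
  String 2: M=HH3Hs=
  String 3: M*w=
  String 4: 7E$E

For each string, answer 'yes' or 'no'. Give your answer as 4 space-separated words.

Answer: no no no no

Derivation:
String 1: 'K#KW' → invalid (bad char(s): ['#'])
String 2: 'M=HH3Hs=' → invalid (bad char(s): ['=']; '=' in middle)
String 3: 'M*w=' → invalid (bad char(s): ['*'])
String 4: '7E$E' → invalid (bad char(s): ['$'])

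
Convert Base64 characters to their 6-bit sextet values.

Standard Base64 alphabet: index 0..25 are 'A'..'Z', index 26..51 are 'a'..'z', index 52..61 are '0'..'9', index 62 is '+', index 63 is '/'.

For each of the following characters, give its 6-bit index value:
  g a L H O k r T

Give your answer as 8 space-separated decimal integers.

Answer: 32 26 11 7 14 36 43 19

Derivation:
'g': a..z range, 26 + ord('g') − ord('a') = 32
'a': a..z range, 26 + ord('a') − ord('a') = 26
'L': A..Z range, ord('L') − ord('A') = 11
'H': A..Z range, ord('H') − ord('A') = 7
'O': A..Z range, ord('O') − ord('A') = 14
'k': a..z range, 26 + ord('k') − ord('a') = 36
'r': a..z range, 26 + ord('r') − ord('a') = 43
'T': A..Z range, ord('T') − ord('A') = 19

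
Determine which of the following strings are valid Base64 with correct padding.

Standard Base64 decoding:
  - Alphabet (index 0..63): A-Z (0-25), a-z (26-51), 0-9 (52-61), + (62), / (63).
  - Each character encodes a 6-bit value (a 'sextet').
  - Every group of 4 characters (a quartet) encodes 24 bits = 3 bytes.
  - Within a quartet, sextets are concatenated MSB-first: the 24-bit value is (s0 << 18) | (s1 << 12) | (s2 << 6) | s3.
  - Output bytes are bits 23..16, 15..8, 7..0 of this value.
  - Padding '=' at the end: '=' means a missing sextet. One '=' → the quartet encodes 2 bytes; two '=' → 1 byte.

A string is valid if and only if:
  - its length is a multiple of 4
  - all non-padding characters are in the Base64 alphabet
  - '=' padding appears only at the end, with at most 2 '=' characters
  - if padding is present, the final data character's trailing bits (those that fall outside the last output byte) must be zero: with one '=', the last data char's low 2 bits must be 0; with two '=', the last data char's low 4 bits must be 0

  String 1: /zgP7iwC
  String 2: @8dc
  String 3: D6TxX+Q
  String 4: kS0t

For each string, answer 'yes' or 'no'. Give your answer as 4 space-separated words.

String 1: '/zgP7iwC' → valid
String 2: '@8dc' → invalid (bad char(s): ['@'])
String 3: 'D6TxX+Q' → invalid (len=7 not mult of 4)
String 4: 'kS0t' → valid

Answer: yes no no yes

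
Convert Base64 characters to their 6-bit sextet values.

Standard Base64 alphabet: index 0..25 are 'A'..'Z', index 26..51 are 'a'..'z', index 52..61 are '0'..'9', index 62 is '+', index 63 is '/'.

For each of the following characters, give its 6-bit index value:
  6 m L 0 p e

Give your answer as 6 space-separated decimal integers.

Answer: 58 38 11 52 41 30

Derivation:
'6': 0..9 range, 52 + ord('6') − ord('0') = 58
'm': a..z range, 26 + ord('m') − ord('a') = 38
'L': A..Z range, ord('L') − ord('A') = 11
'0': 0..9 range, 52 + ord('0') − ord('0') = 52
'p': a..z range, 26 + ord('p') − ord('a') = 41
'e': a..z range, 26 + ord('e') − ord('a') = 30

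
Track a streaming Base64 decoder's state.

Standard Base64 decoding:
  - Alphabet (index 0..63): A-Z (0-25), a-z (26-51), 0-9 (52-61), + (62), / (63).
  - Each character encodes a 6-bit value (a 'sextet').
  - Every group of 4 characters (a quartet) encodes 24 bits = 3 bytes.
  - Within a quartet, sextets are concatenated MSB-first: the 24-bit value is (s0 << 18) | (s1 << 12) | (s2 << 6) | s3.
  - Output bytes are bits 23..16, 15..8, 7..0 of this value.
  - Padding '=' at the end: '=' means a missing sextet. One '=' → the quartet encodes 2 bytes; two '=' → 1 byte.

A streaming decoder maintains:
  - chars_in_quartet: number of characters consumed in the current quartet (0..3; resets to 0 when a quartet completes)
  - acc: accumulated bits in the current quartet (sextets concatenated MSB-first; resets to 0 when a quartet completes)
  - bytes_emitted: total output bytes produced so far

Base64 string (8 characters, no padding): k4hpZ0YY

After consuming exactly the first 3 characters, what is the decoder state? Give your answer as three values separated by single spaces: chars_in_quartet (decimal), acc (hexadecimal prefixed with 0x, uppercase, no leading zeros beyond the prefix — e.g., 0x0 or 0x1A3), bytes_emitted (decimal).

Answer: 3 0x24E21 0

Derivation:
After char 0 ('k'=36): chars_in_quartet=1 acc=0x24 bytes_emitted=0
After char 1 ('4'=56): chars_in_quartet=2 acc=0x938 bytes_emitted=0
After char 2 ('h'=33): chars_in_quartet=3 acc=0x24E21 bytes_emitted=0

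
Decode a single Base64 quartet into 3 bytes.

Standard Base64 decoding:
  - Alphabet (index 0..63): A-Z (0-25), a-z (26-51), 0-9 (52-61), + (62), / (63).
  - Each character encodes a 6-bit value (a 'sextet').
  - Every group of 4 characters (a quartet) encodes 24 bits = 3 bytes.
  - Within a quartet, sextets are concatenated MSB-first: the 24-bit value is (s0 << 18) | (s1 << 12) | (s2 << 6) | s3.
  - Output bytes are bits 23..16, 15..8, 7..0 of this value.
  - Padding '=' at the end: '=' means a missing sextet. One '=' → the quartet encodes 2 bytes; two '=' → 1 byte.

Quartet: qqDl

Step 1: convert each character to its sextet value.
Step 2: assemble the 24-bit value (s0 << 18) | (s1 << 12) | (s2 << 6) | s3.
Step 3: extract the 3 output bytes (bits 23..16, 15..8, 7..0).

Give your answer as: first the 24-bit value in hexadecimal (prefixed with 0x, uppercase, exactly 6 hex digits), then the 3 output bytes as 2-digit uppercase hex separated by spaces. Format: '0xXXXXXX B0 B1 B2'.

Answer: 0xAAA0E5 AA A0 E5

Derivation:
Sextets: q=42, q=42, D=3, l=37
24-bit: (42<<18) | (42<<12) | (3<<6) | 37
      = 0xA80000 | 0x02A000 | 0x0000C0 | 0x000025
      = 0xAAA0E5
Bytes: (v>>16)&0xFF=AA, (v>>8)&0xFF=A0, v&0xFF=E5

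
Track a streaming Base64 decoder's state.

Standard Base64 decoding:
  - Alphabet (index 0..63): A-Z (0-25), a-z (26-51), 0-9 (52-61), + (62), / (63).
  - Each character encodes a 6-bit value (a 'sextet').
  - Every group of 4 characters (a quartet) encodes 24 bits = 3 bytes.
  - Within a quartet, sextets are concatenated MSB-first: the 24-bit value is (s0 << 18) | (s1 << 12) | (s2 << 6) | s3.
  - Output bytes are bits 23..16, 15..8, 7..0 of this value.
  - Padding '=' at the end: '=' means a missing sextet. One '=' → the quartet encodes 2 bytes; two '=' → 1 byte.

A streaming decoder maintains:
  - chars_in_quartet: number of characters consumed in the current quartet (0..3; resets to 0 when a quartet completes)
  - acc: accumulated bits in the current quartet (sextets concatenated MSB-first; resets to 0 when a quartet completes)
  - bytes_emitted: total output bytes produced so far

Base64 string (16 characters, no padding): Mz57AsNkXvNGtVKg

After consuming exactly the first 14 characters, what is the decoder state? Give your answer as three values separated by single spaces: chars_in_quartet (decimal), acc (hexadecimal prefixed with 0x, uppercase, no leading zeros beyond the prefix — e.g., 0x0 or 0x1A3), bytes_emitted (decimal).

Answer: 2 0xB55 9

Derivation:
After char 0 ('M'=12): chars_in_quartet=1 acc=0xC bytes_emitted=0
After char 1 ('z'=51): chars_in_quartet=2 acc=0x333 bytes_emitted=0
After char 2 ('5'=57): chars_in_quartet=3 acc=0xCCF9 bytes_emitted=0
After char 3 ('7'=59): chars_in_quartet=4 acc=0x333E7B -> emit 33 3E 7B, reset; bytes_emitted=3
After char 4 ('A'=0): chars_in_quartet=1 acc=0x0 bytes_emitted=3
After char 5 ('s'=44): chars_in_quartet=2 acc=0x2C bytes_emitted=3
After char 6 ('N'=13): chars_in_quartet=3 acc=0xB0D bytes_emitted=3
After char 7 ('k'=36): chars_in_quartet=4 acc=0x2C364 -> emit 02 C3 64, reset; bytes_emitted=6
After char 8 ('X'=23): chars_in_quartet=1 acc=0x17 bytes_emitted=6
After char 9 ('v'=47): chars_in_quartet=2 acc=0x5EF bytes_emitted=6
After char 10 ('N'=13): chars_in_quartet=3 acc=0x17BCD bytes_emitted=6
After char 11 ('G'=6): chars_in_quartet=4 acc=0x5EF346 -> emit 5E F3 46, reset; bytes_emitted=9
After char 12 ('t'=45): chars_in_quartet=1 acc=0x2D bytes_emitted=9
After char 13 ('V'=21): chars_in_quartet=2 acc=0xB55 bytes_emitted=9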